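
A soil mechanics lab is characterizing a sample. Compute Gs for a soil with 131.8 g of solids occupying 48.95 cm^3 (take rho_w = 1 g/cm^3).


Result: 2.693

Derivation:
Using Gs = m_s / (V_s * rho_w)
Since rho_w = 1 g/cm^3:
Gs = 131.8 / 48.95
Gs = 2.693


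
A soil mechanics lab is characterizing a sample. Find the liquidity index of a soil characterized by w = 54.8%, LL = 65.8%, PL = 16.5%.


Result: 0.777

Derivation:
First compute the plasticity index:
PI = LL - PL = 65.8 - 16.5 = 49.3
Then compute the liquidity index:
LI = (w - PL) / PI
LI = (54.8 - 16.5) / 49.3
LI = 0.777


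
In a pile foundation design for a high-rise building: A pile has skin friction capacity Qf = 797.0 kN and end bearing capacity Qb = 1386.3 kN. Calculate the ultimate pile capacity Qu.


Result: 2183.3 kN

Derivation:
Using Qu = Qf + Qb
Qu = 797.0 + 1386.3
Qu = 2183.3 kN


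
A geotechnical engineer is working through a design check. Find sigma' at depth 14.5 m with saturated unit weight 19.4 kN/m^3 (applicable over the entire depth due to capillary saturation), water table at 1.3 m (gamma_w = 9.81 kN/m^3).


Result: 151.81 kPa

Derivation:
Total stress = gamma_sat * depth
sigma = 19.4 * 14.5 = 281.3 kPa
Pore water pressure u = gamma_w * (depth - d_wt)
u = 9.81 * (14.5 - 1.3) = 129.492 kPa
Effective stress = sigma - u
sigma' = 281.3 - 129.492 = 151.81 kPa


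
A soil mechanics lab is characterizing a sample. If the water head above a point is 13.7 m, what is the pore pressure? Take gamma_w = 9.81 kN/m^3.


Result: 134.4 kPa

Derivation:
Using u = gamma_w * h_w
u = 9.81 * 13.7
u = 134.4 kPa


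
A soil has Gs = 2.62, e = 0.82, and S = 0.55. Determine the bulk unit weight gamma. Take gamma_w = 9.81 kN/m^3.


Result: 16.553 kN/m^3

Derivation:
Using gamma = gamma_w * (Gs + S*e) / (1 + e)
Numerator: Gs + S*e = 2.62 + 0.55*0.82 = 3.071
Denominator: 1 + e = 1 + 0.82 = 1.82
gamma = 9.81 * 3.071 / 1.82
gamma = 16.553 kN/m^3


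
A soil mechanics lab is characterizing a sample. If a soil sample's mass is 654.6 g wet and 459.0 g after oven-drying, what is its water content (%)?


Using w = (m_wet - m_dry) / m_dry * 100
m_wet - m_dry = 654.6 - 459.0 = 195.6 g
w = 195.6 / 459.0 * 100
w = 42.61 %


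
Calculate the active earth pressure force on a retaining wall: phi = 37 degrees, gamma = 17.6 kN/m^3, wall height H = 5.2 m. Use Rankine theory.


Compute active earth pressure coefficient:
Ka = tan^2(45 - phi/2) = tan^2(26.5) = 0.248584
Compute active force:
Pa = 0.5 * Ka * gamma * H^2
Pa = 0.5 * 0.248584 * 17.6 * 5.2^2
Pa = 59.15 kN/m


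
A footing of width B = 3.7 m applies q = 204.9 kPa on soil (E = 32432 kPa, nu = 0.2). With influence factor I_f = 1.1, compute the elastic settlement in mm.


Using Se = q * B * (1 - nu^2) * I_f / E
1 - nu^2 = 1 - 0.2^2 = 0.96
Se = 204.9 * 3.7 * 0.96 * 1.1 / 32432
Se = 0.024685 m
Convert to mm: Se = 0.024685 * 1000 = 24.685 mm


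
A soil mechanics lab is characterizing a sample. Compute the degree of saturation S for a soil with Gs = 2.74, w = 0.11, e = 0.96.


Using S = Gs * w / e
S = 2.74 * 0.11 / 0.96
S = 0.314


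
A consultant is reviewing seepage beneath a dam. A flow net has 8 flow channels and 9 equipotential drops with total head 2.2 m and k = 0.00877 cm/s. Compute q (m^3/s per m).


Convert k to m/s for unit consistency with H:
k = 0.00877 cm/s = 0.00877 / 100 m/s = 8.77e-05 m/s
Using q = k * H * Nf / Nd
Nf / Nd = 8 / 9 = 0.8889
q = 8.77e-05 * 2.2 * 0.8889
q = 0.0001715 m^3/s per m


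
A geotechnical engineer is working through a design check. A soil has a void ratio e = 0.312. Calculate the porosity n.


Using the relation n = e / (1 + e)
n = 0.312 / (1 + 0.312)
n = 0.312 / 1.312
n = 0.2378


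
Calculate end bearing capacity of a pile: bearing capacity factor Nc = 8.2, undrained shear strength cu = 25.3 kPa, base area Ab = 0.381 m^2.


Using Qb = Nc * cu * Ab
Qb = 8.2 * 25.3 * 0.381
Qb = 79.04 kN


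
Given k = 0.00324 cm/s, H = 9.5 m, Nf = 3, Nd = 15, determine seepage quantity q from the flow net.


Convert k to m/s for unit consistency with H:
k = 0.00324 cm/s = 0.00324 / 100 m/s = 3.24e-05 m/s
Using q = k * H * Nf / Nd
Nf / Nd = 3 / 15 = 0.2
q = 3.24e-05 * 9.5 * 0.2
q = 6.156e-05 m^3/s per m


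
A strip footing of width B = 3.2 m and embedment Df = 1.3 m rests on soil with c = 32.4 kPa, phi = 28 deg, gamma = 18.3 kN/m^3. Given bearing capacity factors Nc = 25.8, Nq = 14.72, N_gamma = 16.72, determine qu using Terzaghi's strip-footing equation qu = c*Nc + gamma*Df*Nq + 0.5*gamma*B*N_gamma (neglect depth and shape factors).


Compute qu = c*Nc + gamma*Df*Nq + 0.5*gamma*B*N_gamma
Term 1: 32.4 * 25.8 = 835.92
Term 2: 18.3 * 1.3 * 14.72 = 350.1888
Term 3: 0.5 * 18.3 * 3.2 * 16.72 = 489.5616
qu = 835.92 + 350.1888 + 489.5616
qu = 1675.67 kPa


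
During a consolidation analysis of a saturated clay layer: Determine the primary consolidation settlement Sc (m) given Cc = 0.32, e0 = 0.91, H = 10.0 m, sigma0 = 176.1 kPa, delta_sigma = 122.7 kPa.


Using Sc = Cc * H / (1 + e0) * log10((sigma0 + delta_sigma) / sigma0)
Stress ratio = (176.1 + 122.7) / 176.1 = 1.69676
log10(1.69676) = 0.229621
Cc * H / (1 + e0) = 0.32 * 10.0 / (1 + 0.91) = 1.67539
Sc = 1.67539 * 0.229621
Sc = 0.3847 m


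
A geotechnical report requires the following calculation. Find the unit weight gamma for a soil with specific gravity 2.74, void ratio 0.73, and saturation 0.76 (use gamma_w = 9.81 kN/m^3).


Result: 18.683 kN/m^3

Derivation:
Using gamma = gamma_w * (Gs + S*e) / (1 + e)
Numerator: Gs + S*e = 2.74 + 0.76*0.73 = 3.2948
Denominator: 1 + e = 1 + 0.73 = 1.73
gamma = 9.81 * 3.2948 / 1.73
gamma = 18.683 kN/m^3


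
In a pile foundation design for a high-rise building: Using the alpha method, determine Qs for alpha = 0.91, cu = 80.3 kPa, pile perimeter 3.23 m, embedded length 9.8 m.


Result: 2313.05 kN

Derivation:
Using Qs = alpha * cu * perimeter * L
Qs = 0.91 * 80.3 * 3.23 * 9.8
Qs = 2313.05 kN


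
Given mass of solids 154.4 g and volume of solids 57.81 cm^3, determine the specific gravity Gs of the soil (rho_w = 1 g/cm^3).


Using Gs = m_s / (V_s * rho_w)
Since rho_w = 1 g/cm^3:
Gs = 154.4 / 57.81
Gs = 2.671


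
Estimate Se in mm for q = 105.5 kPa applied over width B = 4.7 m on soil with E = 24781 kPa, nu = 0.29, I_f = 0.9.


Using Se = q * B * (1 - nu^2) * I_f / E
1 - nu^2 = 1 - 0.29^2 = 0.9159
Se = 105.5 * 4.7 * 0.9159 * 0.9 / 24781
Se = 0.016494 m
Convert to mm: Se = 0.016494 * 1000 = 16.494 mm


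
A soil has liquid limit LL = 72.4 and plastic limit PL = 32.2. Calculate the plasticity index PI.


Result: 40.2

Derivation:
Using PI = LL - PL
PI = 72.4 - 32.2
PI = 40.2


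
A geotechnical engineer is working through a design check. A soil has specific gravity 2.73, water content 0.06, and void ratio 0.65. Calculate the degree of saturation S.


Result: 0.252

Derivation:
Using S = Gs * w / e
S = 2.73 * 0.06 / 0.65
S = 0.252


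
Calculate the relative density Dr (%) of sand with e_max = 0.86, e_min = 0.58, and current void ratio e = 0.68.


Using Dr = (e_max - e) / (e_max - e_min) * 100
e_max - e = 0.86 - 0.68 = 0.18
e_max - e_min = 0.86 - 0.58 = 0.28
Dr = 0.18 / 0.28 * 100
Dr = 64.29 %


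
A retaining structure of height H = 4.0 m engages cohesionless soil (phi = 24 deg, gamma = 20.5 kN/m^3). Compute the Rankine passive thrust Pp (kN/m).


Compute passive earth pressure coefficient:
Kp = tan^2(45 + phi/2) = tan^2(57.0) = 2.371184
Compute passive force:
Pp = 0.5 * Kp * gamma * H^2
Pp = 0.5 * 2.371184 * 20.5 * 4.0^2
Pp = 388.87 kN/m


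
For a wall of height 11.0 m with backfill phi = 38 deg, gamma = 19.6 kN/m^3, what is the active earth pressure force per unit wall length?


Compute active earth pressure coefficient:
Ka = tan^2(45 - phi/2) = tan^2(26.0) = 0.237883
Compute active force:
Pa = 0.5 * Ka * gamma * H^2
Pa = 0.5 * 0.237883 * 19.6 * 11.0^2
Pa = 282.08 kN/m


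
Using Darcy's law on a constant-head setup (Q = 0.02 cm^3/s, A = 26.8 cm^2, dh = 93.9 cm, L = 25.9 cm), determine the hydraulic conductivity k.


Compute hydraulic gradient:
i = dh / L = 93.9 / 25.9 = 3.62548
Then apply Darcy's law:
k = Q / (A * i)
k = 0.02 / (26.8 * 3.62548)
k = 0.02 / 97.1629
k = 0.000206 cm/s


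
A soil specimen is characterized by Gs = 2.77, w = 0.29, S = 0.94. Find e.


Using the relation e = Gs * w / S
e = 2.77 * 0.29 / 0.94
e = 0.8546


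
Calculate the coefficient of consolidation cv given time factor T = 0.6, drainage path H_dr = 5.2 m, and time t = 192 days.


Using cv = T * H_dr^2 / t
H_dr^2 = 5.2^2 = 27.04
cv = 0.6 * 27.04 / 192
cv = 0.0845 m^2/day


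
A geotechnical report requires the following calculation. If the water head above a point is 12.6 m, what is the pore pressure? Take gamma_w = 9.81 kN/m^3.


Result: 123.61 kPa

Derivation:
Using u = gamma_w * h_w
u = 9.81 * 12.6
u = 123.61 kPa


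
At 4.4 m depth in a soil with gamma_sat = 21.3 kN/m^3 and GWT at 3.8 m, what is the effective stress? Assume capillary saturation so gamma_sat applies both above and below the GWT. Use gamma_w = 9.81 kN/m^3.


Result: 87.83 kPa

Derivation:
Total stress = gamma_sat * depth
sigma = 21.3 * 4.4 = 93.72 kPa
Pore water pressure u = gamma_w * (depth - d_wt)
u = 9.81 * (4.4 - 3.8) = 5.886 kPa
Effective stress = sigma - u
sigma' = 93.72 - 5.886 = 87.83 kPa


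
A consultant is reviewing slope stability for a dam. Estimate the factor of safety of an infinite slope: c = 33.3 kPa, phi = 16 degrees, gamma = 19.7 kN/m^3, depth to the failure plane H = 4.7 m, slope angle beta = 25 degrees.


Result: 1.554

Derivation:
Using Fs = c / (gamma*H*sin(beta)*cos(beta)) + tan(phi)/tan(beta)
Cohesion contribution = 33.3 / (19.7*4.7*sin(25)*cos(25))
Cohesion contribution = 0.93898
Friction contribution = tan(16)/tan(25) = 0.614927
Fs = 0.93898 + 0.614927
Fs = 1.554


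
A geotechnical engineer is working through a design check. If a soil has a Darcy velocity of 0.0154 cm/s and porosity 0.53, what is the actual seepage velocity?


Result: 0.02906 cm/s

Derivation:
Using v_s = v_d / n
v_s = 0.0154 / 0.53
v_s = 0.02906 cm/s


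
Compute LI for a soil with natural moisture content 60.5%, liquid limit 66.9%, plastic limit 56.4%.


First compute the plasticity index:
PI = LL - PL = 66.9 - 56.4 = 10.5
Then compute the liquidity index:
LI = (w - PL) / PI
LI = (60.5 - 56.4) / 10.5
LI = 0.39


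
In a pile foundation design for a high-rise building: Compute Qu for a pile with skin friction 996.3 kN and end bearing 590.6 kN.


Using Qu = Qf + Qb
Qu = 996.3 + 590.6
Qu = 1586.9 kN


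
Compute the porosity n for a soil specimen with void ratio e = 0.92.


Using the relation n = e / (1 + e)
n = 0.92 / (1 + 0.92)
n = 0.92 / 1.92
n = 0.4792


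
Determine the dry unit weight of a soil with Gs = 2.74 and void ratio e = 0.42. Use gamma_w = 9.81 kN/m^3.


Using gamma_d = Gs * gamma_w / (1 + e)
gamma_d = 2.74 * 9.81 / (1 + 0.42)
gamma_d = 2.74 * 9.81 / 1.42
gamma_d = 18.929 kN/m^3


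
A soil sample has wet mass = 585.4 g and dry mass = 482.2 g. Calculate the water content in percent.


Using w = (m_wet - m_dry) / m_dry * 100
m_wet - m_dry = 585.4 - 482.2 = 103.2 g
w = 103.2 / 482.2 * 100
w = 21.4 %


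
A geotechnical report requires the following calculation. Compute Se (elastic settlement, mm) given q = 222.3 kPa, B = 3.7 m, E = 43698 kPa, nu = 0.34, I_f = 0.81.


Result: 13.484 mm

Derivation:
Using Se = q * B * (1 - nu^2) * I_f / E
1 - nu^2 = 1 - 0.34^2 = 0.8844
Se = 222.3 * 3.7 * 0.8844 * 0.81 / 43698
Se = 0.013484 m
Convert to mm: Se = 0.013484 * 1000 = 13.484 mm


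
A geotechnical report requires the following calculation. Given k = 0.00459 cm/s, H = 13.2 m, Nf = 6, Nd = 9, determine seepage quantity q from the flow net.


Convert k to m/s for unit consistency with H:
k = 0.00459 cm/s = 0.00459 / 100 m/s = 4.59e-05 m/s
Using q = k * H * Nf / Nd
Nf / Nd = 6 / 9 = 0.6667
q = 4.59e-05 * 13.2 * 0.6667
q = 0.0004039 m^3/s per m


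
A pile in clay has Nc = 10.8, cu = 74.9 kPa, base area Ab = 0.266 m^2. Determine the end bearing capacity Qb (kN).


Result: 215.17 kN

Derivation:
Using Qb = Nc * cu * Ab
Qb = 10.8 * 74.9 * 0.266
Qb = 215.17 kN


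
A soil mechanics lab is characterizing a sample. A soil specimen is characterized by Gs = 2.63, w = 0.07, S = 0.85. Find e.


Result: 0.2166

Derivation:
Using the relation e = Gs * w / S
e = 2.63 * 0.07 / 0.85
e = 0.2166


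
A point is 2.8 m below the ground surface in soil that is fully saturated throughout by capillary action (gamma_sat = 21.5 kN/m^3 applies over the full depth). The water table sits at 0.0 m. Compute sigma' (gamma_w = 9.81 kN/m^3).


Total stress = gamma_sat * depth
sigma = 21.5 * 2.8 = 60.2 kPa
Pore water pressure u = gamma_w * (depth - d_wt)
u = 9.81 * (2.8 - 0.0) = 27.468 kPa
Effective stress = sigma - u
sigma' = 60.2 - 27.468 = 32.73 kPa


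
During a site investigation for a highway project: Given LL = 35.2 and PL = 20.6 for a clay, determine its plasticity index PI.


Result: 14.6

Derivation:
Using PI = LL - PL
PI = 35.2 - 20.6
PI = 14.6


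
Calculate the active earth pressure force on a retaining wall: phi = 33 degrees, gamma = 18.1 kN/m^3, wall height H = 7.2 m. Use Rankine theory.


Compute active earth pressure coefficient:
Ka = tan^2(45 - phi/2) = tan^2(28.5) = 0.294801
Compute active force:
Pa = 0.5 * Ka * gamma * H^2
Pa = 0.5 * 0.294801 * 18.1 * 7.2^2
Pa = 138.31 kN/m


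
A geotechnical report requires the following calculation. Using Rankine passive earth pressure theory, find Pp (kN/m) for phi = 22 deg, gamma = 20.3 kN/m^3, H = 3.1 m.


Compute passive earth pressure coefficient:
Kp = tan^2(45 + phi/2) = tan^2(56.0) = 2.197987
Compute passive force:
Pp = 0.5 * Kp * gamma * H^2
Pp = 0.5 * 2.197987 * 20.3 * 3.1^2
Pp = 214.39 kN/m


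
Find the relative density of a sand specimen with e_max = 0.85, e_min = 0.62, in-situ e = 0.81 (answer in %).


Using Dr = (e_max - e) / (e_max - e_min) * 100
e_max - e = 0.85 - 0.81 = 0.04
e_max - e_min = 0.85 - 0.62 = 0.23
Dr = 0.04 / 0.23 * 100
Dr = 17.39 %


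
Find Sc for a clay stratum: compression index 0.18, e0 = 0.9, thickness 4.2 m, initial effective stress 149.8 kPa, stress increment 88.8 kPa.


Result: 0.0804 m

Derivation:
Using Sc = Cc * H / (1 + e0) * log10((sigma0 + delta_sigma) / sigma0)
Stress ratio = (149.8 + 88.8) / 149.8 = 1.59279
log10(1.59279) = 0.202159
Cc * H / (1 + e0) = 0.18 * 4.2 / (1 + 0.9) = 0.397895
Sc = 0.397895 * 0.202159
Sc = 0.0804 m


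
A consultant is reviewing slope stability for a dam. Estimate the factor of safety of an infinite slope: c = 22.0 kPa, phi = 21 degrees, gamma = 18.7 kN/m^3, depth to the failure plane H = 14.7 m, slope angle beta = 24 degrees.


Result: 1.078

Derivation:
Using Fs = c / (gamma*H*sin(beta)*cos(beta)) + tan(phi)/tan(beta)
Cohesion contribution = 22.0 / (18.7*14.7*sin(24)*cos(24))
Cohesion contribution = 0.215387
Friction contribution = tan(21)/tan(24) = 0.862173
Fs = 0.215387 + 0.862173
Fs = 1.078


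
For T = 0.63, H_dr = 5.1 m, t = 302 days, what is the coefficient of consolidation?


Using cv = T * H_dr^2 / t
H_dr^2 = 5.1^2 = 26.01
cv = 0.63 * 26.01 / 302
cv = 0.05426 m^2/day


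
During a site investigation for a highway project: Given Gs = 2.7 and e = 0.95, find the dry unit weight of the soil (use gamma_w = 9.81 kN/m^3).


Using gamma_d = Gs * gamma_w / (1 + e)
gamma_d = 2.7 * 9.81 / (1 + 0.95)
gamma_d = 2.7 * 9.81 / 1.95
gamma_d = 13.583 kN/m^3


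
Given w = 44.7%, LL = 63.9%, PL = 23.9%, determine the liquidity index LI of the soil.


First compute the plasticity index:
PI = LL - PL = 63.9 - 23.9 = 40.0
Then compute the liquidity index:
LI = (w - PL) / PI
LI = (44.7 - 23.9) / 40.0
LI = 0.52


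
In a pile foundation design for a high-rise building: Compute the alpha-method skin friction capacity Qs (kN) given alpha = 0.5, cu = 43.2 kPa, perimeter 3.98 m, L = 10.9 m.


Using Qs = alpha * cu * perimeter * L
Qs = 0.5 * 43.2 * 3.98 * 10.9
Qs = 937.05 kN


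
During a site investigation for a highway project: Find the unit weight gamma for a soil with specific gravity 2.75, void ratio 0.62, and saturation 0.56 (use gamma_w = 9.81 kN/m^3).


Using gamma = gamma_w * (Gs + S*e) / (1 + e)
Numerator: Gs + S*e = 2.75 + 0.56*0.62 = 3.0972
Denominator: 1 + e = 1 + 0.62 = 1.62
gamma = 9.81 * 3.0972 / 1.62
gamma = 18.755 kN/m^3


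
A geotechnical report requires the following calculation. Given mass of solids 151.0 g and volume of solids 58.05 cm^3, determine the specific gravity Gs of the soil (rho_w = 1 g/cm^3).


Using Gs = m_s / (V_s * rho_w)
Since rho_w = 1 g/cm^3:
Gs = 151.0 / 58.05
Gs = 2.601


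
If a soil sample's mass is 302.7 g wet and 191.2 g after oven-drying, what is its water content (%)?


Using w = (m_wet - m_dry) / m_dry * 100
m_wet - m_dry = 302.7 - 191.2 = 111.5 g
w = 111.5 / 191.2 * 100
w = 58.32 %


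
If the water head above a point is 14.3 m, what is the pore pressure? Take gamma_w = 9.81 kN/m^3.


Using u = gamma_w * h_w
u = 9.81 * 14.3
u = 140.28 kPa


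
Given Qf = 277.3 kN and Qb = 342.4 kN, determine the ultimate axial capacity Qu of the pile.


Using Qu = Qf + Qb
Qu = 277.3 + 342.4
Qu = 619.7 kN


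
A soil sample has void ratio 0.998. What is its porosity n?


Result: 0.4995

Derivation:
Using the relation n = e / (1 + e)
n = 0.998 / (1 + 0.998)
n = 0.998 / 1.998
n = 0.4995


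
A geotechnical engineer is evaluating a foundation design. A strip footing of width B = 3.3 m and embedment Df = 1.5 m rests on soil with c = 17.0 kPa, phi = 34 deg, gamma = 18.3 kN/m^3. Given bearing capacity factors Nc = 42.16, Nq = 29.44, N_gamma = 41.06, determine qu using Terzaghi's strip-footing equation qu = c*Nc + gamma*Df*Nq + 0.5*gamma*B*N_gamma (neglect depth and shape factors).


Compute qu = c*Nc + gamma*Df*Nq + 0.5*gamma*B*N_gamma
Term 1: 17.0 * 42.16 = 716.72
Term 2: 18.3 * 1.5 * 29.44 = 808.128
Term 3: 0.5 * 18.3 * 3.3 * 41.06 = 1239.8067
qu = 716.72 + 808.128 + 1239.8067
qu = 2764.65 kPa


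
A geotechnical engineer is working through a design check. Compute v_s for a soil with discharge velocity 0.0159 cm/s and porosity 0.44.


Using v_s = v_d / n
v_s = 0.0159 / 0.44
v_s = 0.03614 cm/s


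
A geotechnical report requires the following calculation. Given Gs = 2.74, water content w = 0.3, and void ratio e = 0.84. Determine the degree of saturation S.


Using S = Gs * w / e
S = 2.74 * 0.3 / 0.84
S = 0.9786


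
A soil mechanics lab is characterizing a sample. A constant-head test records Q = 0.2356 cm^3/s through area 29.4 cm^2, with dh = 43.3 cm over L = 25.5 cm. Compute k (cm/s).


Compute hydraulic gradient:
i = dh / L = 43.3 / 25.5 = 1.69804
Then apply Darcy's law:
k = Q / (A * i)
k = 0.2356 / (29.4 * 1.69804)
k = 0.2356 / 49.9224
k = 0.004719 cm/s


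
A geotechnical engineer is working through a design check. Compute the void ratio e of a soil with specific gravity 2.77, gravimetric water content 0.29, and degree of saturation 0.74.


Result: 1.0855

Derivation:
Using the relation e = Gs * w / S
e = 2.77 * 0.29 / 0.74
e = 1.0855


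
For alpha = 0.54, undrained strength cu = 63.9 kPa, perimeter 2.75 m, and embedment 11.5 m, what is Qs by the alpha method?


Using Qs = alpha * cu * perimeter * L
Qs = 0.54 * 63.9 * 2.75 * 11.5
Qs = 1091.25 kN


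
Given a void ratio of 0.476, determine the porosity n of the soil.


Using the relation n = e / (1 + e)
n = 0.476 / (1 + 0.476)
n = 0.476 / 1.476
n = 0.3225


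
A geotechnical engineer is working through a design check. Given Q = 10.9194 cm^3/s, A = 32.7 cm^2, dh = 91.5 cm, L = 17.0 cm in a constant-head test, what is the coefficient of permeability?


Compute hydraulic gradient:
i = dh / L = 91.5 / 17.0 = 5.38235
Then apply Darcy's law:
k = Q / (A * i)
k = 10.9194 / (32.7 * 5.38235)
k = 10.9194 / 176.003
k = 0.062041 cm/s


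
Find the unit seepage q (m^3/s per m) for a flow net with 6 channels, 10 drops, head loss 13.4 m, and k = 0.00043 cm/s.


Convert k to m/s for unit consistency with H:
k = 0.00043 cm/s = 0.00043 / 100 m/s = 4.3e-06 m/s
Using q = k * H * Nf / Nd
Nf / Nd = 6 / 10 = 0.6
q = 4.3e-06 * 13.4 * 0.6
q = 3.457e-05 m^3/s per m


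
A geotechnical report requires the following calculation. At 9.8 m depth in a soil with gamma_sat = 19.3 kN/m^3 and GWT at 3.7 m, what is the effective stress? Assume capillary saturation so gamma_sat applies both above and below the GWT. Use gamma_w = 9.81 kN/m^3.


Total stress = gamma_sat * depth
sigma = 19.3 * 9.8 = 189.14 kPa
Pore water pressure u = gamma_w * (depth - d_wt)
u = 9.81 * (9.8 - 3.7) = 59.841 kPa
Effective stress = sigma - u
sigma' = 189.14 - 59.841 = 129.3 kPa


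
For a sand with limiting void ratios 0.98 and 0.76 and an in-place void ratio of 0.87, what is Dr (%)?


Result: 50.0 %

Derivation:
Using Dr = (e_max - e) / (e_max - e_min) * 100
e_max - e = 0.98 - 0.87 = 0.11
e_max - e_min = 0.98 - 0.76 = 0.22
Dr = 0.11 / 0.22 * 100
Dr = 50.0 %


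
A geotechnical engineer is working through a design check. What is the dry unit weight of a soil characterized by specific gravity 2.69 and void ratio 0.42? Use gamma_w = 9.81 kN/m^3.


Using gamma_d = Gs * gamma_w / (1 + e)
gamma_d = 2.69 * 9.81 / (1 + 0.42)
gamma_d = 2.69 * 9.81 / 1.42
gamma_d = 18.584 kN/m^3


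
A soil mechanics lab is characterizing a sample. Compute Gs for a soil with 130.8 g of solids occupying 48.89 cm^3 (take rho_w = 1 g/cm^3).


Result: 2.675

Derivation:
Using Gs = m_s / (V_s * rho_w)
Since rho_w = 1 g/cm^3:
Gs = 130.8 / 48.89
Gs = 2.675


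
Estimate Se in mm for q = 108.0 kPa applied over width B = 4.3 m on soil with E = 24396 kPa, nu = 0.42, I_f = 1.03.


Using Se = q * B * (1 - nu^2) * I_f / E
1 - nu^2 = 1 - 0.42^2 = 0.8236
Se = 108.0 * 4.3 * 0.8236 * 1.03 / 24396
Se = 0.016148 m
Convert to mm: Se = 0.016148 * 1000 = 16.148 mm


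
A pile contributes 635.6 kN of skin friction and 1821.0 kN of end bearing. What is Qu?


Using Qu = Qf + Qb
Qu = 635.6 + 1821.0
Qu = 2456.6 kN


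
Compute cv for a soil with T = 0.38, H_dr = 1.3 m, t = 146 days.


Result: 0.0044 m^2/day

Derivation:
Using cv = T * H_dr^2 / t
H_dr^2 = 1.3^2 = 1.69
cv = 0.38 * 1.69 / 146
cv = 0.0044 m^2/day


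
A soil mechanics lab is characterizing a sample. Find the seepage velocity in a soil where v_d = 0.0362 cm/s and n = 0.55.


Result: 0.06582 cm/s

Derivation:
Using v_s = v_d / n
v_s = 0.0362 / 0.55
v_s = 0.06582 cm/s


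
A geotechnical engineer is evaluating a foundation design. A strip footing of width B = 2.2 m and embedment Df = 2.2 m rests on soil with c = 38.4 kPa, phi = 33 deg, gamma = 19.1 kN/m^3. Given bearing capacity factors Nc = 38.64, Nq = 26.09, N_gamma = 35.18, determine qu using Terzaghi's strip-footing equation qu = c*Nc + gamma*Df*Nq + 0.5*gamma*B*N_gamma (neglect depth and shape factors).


Result: 3319.21 kPa

Derivation:
Compute qu = c*Nc + gamma*Df*Nq + 0.5*gamma*B*N_gamma
Term 1: 38.4 * 38.64 = 1483.776
Term 2: 19.1 * 2.2 * 26.09 = 1096.3018
Term 3: 0.5 * 19.1 * 2.2 * 35.18 = 739.1318
qu = 1483.776 + 1096.3018 + 739.1318
qu = 3319.21 kPa


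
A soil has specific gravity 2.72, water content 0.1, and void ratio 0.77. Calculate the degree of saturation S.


Using S = Gs * w / e
S = 2.72 * 0.1 / 0.77
S = 0.3532


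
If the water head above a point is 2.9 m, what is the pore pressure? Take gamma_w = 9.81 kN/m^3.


Using u = gamma_w * h_w
u = 9.81 * 2.9
u = 28.45 kPa


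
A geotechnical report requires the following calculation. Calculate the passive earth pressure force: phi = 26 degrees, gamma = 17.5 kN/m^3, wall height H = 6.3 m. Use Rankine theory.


Compute passive earth pressure coefficient:
Kp = tan^2(45 + phi/2) = tan^2(58.0) = 2.561071
Compute passive force:
Pp = 0.5 * Kp * gamma * H^2
Pp = 0.5 * 2.561071 * 17.5 * 6.3^2
Pp = 889.43 kN/m


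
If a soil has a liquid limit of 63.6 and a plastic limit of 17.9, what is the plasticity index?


Using PI = LL - PL
PI = 63.6 - 17.9
PI = 45.7


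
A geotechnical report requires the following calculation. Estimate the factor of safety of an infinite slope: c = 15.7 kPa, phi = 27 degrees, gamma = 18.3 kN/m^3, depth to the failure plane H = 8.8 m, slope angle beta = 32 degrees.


Result: 1.032

Derivation:
Using Fs = c / (gamma*H*sin(beta)*cos(beta)) + tan(phi)/tan(beta)
Cohesion contribution = 15.7 / (18.3*8.8*sin(32)*cos(32))
Cohesion contribution = 0.216938
Friction contribution = tan(27)/tan(32) = 0.815411
Fs = 0.216938 + 0.815411
Fs = 1.032


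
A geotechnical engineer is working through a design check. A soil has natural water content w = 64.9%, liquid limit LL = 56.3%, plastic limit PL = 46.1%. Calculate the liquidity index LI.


Result: 1.843

Derivation:
First compute the plasticity index:
PI = LL - PL = 56.3 - 46.1 = 10.2
Then compute the liquidity index:
LI = (w - PL) / PI
LI = (64.9 - 46.1) / 10.2
LI = 1.843


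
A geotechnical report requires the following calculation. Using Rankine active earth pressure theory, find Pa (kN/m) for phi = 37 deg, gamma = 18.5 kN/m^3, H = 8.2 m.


Compute active earth pressure coefficient:
Ka = tan^2(45 - phi/2) = tan^2(26.5) = 0.248584
Compute active force:
Pa = 0.5 * Ka * gamma * H^2
Pa = 0.5 * 0.248584 * 18.5 * 8.2^2
Pa = 154.61 kN/m


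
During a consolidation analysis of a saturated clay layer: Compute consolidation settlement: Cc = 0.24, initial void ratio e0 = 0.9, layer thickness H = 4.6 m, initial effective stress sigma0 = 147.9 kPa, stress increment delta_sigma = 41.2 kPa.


Using Sc = Cc * H / (1 + e0) * log10((sigma0 + delta_sigma) / sigma0)
Stress ratio = (147.9 + 41.2) / 147.9 = 1.27857
log10(1.27857) = 0.106723
Cc * H / (1 + e0) = 0.24 * 4.6 / (1 + 0.9) = 0.581053
Sc = 0.581053 * 0.106723
Sc = 0.062 m


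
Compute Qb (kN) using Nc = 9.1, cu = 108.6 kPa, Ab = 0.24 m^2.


Result: 237.18 kN

Derivation:
Using Qb = Nc * cu * Ab
Qb = 9.1 * 108.6 * 0.24
Qb = 237.18 kN


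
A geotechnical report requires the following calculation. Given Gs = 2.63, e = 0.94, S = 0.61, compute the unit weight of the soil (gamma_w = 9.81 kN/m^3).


Result: 16.199 kN/m^3

Derivation:
Using gamma = gamma_w * (Gs + S*e) / (1 + e)
Numerator: Gs + S*e = 2.63 + 0.61*0.94 = 3.2034
Denominator: 1 + e = 1 + 0.94 = 1.94
gamma = 9.81 * 3.2034 / 1.94
gamma = 16.199 kN/m^3


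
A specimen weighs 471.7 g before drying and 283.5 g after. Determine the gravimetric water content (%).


Using w = (m_wet - m_dry) / m_dry * 100
m_wet - m_dry = 471.7 - 283.5 = 188.2 g
w = 188.2 / 283.5 * 100
w = 66.38 %


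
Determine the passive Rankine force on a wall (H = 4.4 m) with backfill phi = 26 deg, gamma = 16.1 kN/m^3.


Compute passive earth pressure coefficient:
Kp = tan^2(45 + phi/2) = tan^2(58.0) = 2.561071
Compute passive force:
Pp = 0.5 * Kp * gamma * H^2
Pp = 0.5 * 2.561071 * 16.1 * 4.4^2
Pp = 399.14 kN/m


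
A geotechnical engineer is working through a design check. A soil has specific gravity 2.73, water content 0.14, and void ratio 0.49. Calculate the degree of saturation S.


Result: 0.78

Derivation:
Using S = Gs * w / e
S = 2.73 * 0.14 / 0.49
S = 0.78


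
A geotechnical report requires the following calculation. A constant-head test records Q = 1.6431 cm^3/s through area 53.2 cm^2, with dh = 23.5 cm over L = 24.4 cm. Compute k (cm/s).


Result: 0.032068 cm/s

Derivation:
Compute hydraulic gradient:
i = dh / L = 23.5 / 24.4 = 0.963115
Then apply Darcy's law:
k = Q / (A * i)
k = 1.6431 / (53.2 * 0.963115)
k = 1.6431 / 51.2377
k = 0.032068 cm/s


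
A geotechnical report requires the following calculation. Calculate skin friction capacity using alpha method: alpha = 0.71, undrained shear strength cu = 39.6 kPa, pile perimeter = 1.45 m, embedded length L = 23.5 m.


Result: 958.05 kN

Derivation:
Using Qs = alpha * cu * perimeter * L
Qs = 0.71 * 39.6 * 1.45 * 23.5
Qs = 958.05 kN


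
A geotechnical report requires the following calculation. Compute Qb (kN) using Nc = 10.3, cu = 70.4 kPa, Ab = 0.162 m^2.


Using Qb = Nc * cu * Ab
Qb = 10.3 * 70.4 * 0.162
Qb = 117.47 kN


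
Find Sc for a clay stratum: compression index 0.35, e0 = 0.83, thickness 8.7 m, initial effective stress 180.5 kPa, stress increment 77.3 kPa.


Using Sc = Cc * H / (1 + e0) * log10((sigma0 + delta_sigma) / sigma0)
Stress ratio = (180.5 + 77.3) / 180.5 = 1.42825
log10(1.42825) = 0.154806
Cc * H / (1 + e0) = 0.35 * 8.7 / (1 + 0.83) = 1.66393
Sc = 1.66393 * 0.154806
Sc = 0.2576 m


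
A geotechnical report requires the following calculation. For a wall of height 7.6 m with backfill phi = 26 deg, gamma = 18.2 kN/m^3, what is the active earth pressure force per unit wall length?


Result: 205.23 kN/m

Derivation:
Compute active earth pressure coefficient:
Ka = tan^2(45 - phi/2) = tan^2(32.0) = 0.390462
Compute active force:
Pa = 0.5 * Ka * gamma * H^2
Pa = 0.5 * 0.390462 * 18.2 * 7.6^2
Pa = 205.23 kN/m


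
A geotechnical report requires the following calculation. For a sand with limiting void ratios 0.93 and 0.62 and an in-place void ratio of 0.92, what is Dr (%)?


Using Dr = (e_max - e) / (e_max - e_min) * 100
e_max - e = 0.93 - 0.92 = 0.01
e_max - e_min = 0.93 - 0.62 = 0.31
Dr = 0.01 / 0.31 * 100
Dr = 3.23 %


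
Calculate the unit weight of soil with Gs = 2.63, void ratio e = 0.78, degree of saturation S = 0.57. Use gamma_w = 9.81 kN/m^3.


Using gamma = gamma_w * (Gs + S*e) / (1 + e)
Numerator: Gs + S*e = 2.63 + 0.57*0.78 = 3.0746
Denominator: 1 + e = 1 + 0.78 = 1.78
gamma = 9.81 * 3.0746 / 1.78
gamma = 16.945 kN/m^3


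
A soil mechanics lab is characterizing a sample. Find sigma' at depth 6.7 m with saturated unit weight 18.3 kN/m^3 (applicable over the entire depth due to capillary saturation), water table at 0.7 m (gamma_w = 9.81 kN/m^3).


Total stress = gamma_sat * depth
sigma = 18.3 * 6.7 = 122.61 kPa
Pore water pressure u = gamma_w * (depth - d_wt)
u = 9.81 * (6.7 - 0.7) = 58.86 kPa
Effective stress = sigma - u
sigma' = 122.61 - 58.86 = 63.75 kPa


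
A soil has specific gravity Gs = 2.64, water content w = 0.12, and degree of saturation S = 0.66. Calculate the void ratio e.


Result: 0.48

Derivation:
Using the relation e = Gs * w / S
e = 2.64 * 0.12 / 0.66
e = 0.48


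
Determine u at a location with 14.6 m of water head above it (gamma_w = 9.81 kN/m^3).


Using u = gamma_w * h_w
u = 9.81 * 14.6
u = 143.23 kPa


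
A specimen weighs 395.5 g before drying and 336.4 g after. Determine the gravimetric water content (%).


Result: 17.57 %

Derivation:
Using w = (m_wet - m_dry) / m_dry * 100
m_wet - m_dry = 395.5 - 336.4 = 59.1 g
w = 59.1 / 336.4 * 100
w = 17.57 %


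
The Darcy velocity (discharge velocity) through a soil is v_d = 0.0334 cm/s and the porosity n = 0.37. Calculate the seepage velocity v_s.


Using v_s = v_d / n
v_s = 0.0334 / 0.37
v_s = 0.09027 cm/s


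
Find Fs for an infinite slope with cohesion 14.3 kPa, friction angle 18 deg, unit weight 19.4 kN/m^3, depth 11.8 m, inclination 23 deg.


Using Fs = c / (gamma*H*sin(beta)*cos(beta)) + tan(phi)/tan(beta)
Cohesion contribution = 14.3 / (19.4*11.8*sin(23)*cos(23))
Cohesion contribution = 0.173679
Friction contribution = tan(18)/tan(23) = 0.765463
Fs = 0.173679 + 0.765463
Fs = 0.939


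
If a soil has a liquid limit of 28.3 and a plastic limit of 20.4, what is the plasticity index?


Using PI = LL - PL
PI = 28.3 - 20.4
PI = 7.9


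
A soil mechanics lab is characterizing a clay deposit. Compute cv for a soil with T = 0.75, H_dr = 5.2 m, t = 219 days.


Using cv = T * H_dr^2 / t
H_dr^2 = 5.2^2 = 27.04
cv = 0.75 * 27.04 / 219
cv = 0.0926 m^2/day


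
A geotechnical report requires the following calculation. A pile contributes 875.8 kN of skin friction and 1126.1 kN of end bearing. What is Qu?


Result: 2001.9 kN

Derivation:
Using Qu = Qf + Qb
Qu = 875.8 + 1126.1
Qu = 2001.9 kN


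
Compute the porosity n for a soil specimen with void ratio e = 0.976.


Result: 0.4939

Derivation:
Using the relation n = e / (1 + e)
n = 0.976 / (1 + 0.976)
n = 0.976 / 1.976
n = 0.4939


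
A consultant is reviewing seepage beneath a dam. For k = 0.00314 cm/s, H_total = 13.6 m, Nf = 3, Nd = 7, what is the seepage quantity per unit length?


Convert k to m/s for unit consistency with H:
k = 0.00314 cm/s = 0.00314 / 100 m/s = 3.14e-05 m/s
Using q = k * H * Nf / Nd
Nf / Nd = 3 / 7 = 0.4286
q = 3.14e-05 * 13.6 * 0.4286
q = 0.000183 m^3/s per m


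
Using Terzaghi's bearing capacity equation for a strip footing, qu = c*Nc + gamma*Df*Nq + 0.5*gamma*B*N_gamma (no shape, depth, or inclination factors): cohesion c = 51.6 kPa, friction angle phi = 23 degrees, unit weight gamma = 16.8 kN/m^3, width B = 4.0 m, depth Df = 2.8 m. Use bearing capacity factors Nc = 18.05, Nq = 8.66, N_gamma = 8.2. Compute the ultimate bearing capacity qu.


Result: 1614.27 kPa

Derivation:
Compute qu = c*Nc + gamma*Df*Nq + 0.5*gamma*B*N_gamma
Term 1: 51.6 * 18.05 = 931.38
Term 2: 16.8 * 2.8 * 8.66 = 407.3664
Term 3: 0.5 * 16.8 * 4.0 * 8.2 = 275.52
qu = 931.38 + 407.3664 + 275.52
qu = 1614.27 kPa


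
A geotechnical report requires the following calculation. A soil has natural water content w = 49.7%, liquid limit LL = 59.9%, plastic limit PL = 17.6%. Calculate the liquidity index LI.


Result: 0.759

Derivation:
First compute the plasticity index:
PI = LL - PL = 59.9 - 17.6 = 42.3
Then compute the liquidity index:
LI = (w - PL) / PI
LI = (49.7 - 17.6) / 42.3
LI = 0.759


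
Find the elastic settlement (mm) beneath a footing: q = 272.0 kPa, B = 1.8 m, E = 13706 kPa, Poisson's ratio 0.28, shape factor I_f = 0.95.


Using Se = q * B * (1 - nu^2) * I_f / E
1 - nu^2 = 1 - 0.28^2 = 0.9216
Se = 272.0 * 1.8 * 0.9216 * 0.95 / 13706
Se = 0.031275 m
Convert to mm: Se = 0.031275 * 1000 = 31.275 mm


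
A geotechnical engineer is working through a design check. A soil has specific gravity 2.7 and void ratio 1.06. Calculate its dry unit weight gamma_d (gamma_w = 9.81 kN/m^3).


Result: 12.858 kN/m^3

Derivation:
Using gamma_d = Gs * gamma_w / (1 + e)
gamma_d = 2.7 * 9.81 / (1 + 1.06)
gamma_d = 2.7 * 9.81 / 2.06
gamma_d = 12.858 kN/m^3


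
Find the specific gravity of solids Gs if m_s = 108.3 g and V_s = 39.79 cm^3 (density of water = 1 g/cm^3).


Result: 2.722

Derivation:
Using Gs = m_s / (V_s * rho_w)
Since rho_w = 1 g/cm^3:
Gs = 108.3 / 39.79
Gs = 2.722


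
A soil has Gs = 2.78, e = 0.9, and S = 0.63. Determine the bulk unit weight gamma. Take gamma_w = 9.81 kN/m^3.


Using gamma = gamma_w * (Gs + S*e) / (1 + e)
Numerator: Gs + S*e = 2.78 + 0.63*0.9 = 3.347
Denominator: 1 + e = 1 + 0.9 = 1.9
gamma = 9.81 * 3.347 / 1.9
gamma = 17.281 kN/m^3


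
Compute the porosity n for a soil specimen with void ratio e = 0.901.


Using the relation n = e / (1 + e)
n = 0.901 / (1 + 0.901)
n = 0.901 / 1.901
n = 0.474


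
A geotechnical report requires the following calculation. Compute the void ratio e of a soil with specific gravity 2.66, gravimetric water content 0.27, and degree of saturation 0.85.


Result: 0.8449

Derivation:
Using the relation e = Gs * w / S
e = 2.66 * 0.27 / 0.85
e = 0.8449


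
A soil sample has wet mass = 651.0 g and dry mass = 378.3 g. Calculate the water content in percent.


Using w = (m_wet - m_dry) / m_dry * 100
m_wet - m_dry = 651.0 - 378.3 = 272.7 g
w = 272.7 / 378.3 * 100
w = 72.09 %


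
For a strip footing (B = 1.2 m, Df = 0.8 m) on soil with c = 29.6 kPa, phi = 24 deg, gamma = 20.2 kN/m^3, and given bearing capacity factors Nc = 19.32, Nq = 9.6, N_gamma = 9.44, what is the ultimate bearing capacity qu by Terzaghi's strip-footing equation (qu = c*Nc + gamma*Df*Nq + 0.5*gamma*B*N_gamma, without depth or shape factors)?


Result: 841.42 kPa

Derivation:
Compute qu = c*Nc + gamma*Df*Nq + 0.5*gamma*B*N_gamma
Term 1: 29.6 * 19.32 = 571.872
Term 2: 20.2 * 0.8 * 9.6 = 155.136
Term 3: 0.5 * 20.2 * 1.2 * 9.44 = 114.4128
qu = 571.872 + 155.136 + 114.4128
qu = 841.42 kPa


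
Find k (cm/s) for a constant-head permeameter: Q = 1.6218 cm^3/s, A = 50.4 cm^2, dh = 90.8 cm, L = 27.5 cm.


Compute hydraulic gradient:
i = dh / L = 90.8 / 27.5 = 3.30182
Then apply Darcy's law:
k = Q / (A * i)
k = 1.6218 / (50.4 * 3.30182)
k = 1.6218 / 166.412
k = 0.009746 cm/s


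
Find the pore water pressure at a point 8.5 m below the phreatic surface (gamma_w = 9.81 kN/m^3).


Using u = gamma_w * h_w
u = 9.81 * 8.5
u = 83.39 kPa


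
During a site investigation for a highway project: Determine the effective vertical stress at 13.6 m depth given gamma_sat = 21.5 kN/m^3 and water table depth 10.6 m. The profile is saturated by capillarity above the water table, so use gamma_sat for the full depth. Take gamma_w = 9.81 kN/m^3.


Total stress = gamma_sat * depth
sigma = 21.5 * 13.6 = 292.4 kPa
Pore water pressure u = gamma_w * (depth - d_wt)
u = 9.81 * (13.6 - 10.6) = 29.43 kPa
Effective stress = sigma - u
sigma' = 292.4 - 29.43 = 262.97 kPa


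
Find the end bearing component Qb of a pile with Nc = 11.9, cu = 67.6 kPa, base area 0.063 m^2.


Result: 50.68 kN

Derivation:
Using Qb = Nc * cu * Ab
Qb = 11.9 * 67.6 * 0.063
Qb = 50.68 kN


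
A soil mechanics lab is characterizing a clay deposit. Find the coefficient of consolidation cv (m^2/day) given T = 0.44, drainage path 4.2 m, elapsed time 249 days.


Using cv = T * H_dr^2 / t
H_dr^2 = 4.2^2 = 17.64
cv = 0.44 * 17.64 / 249
cv = 0.03117 m^2/day


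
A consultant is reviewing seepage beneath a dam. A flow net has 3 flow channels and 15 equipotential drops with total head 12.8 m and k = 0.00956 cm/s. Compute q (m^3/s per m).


Result: 0.0002447 m^3/s per m

Derivation:
Convert k to m/s for unit consistency with H:
k = 0.00956 cm/s = 0.00956 / 100 m/s = 9.56e-05 m/s
Using q = k * H * Nf / Nd
Nf / Nd = 3 / 15 = 0.2
q = 9.56e-05 * 12.8 * 0.2
q = 0.0002447 m^3/s per m


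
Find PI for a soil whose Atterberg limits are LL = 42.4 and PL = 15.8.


Result: 26.6

Derivation:
Using PI = LL - PL
PI = 42.4 - 15.8
PI = 26.6


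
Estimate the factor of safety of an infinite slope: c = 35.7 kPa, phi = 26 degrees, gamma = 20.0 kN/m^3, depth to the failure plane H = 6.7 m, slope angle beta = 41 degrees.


Using Fs = c / (gamma*H*sin(beta)*cos(beta)) + tan(phi)/tan(beta)
Cohesion contribution = 35.7 / (20.0*6.7*sin(41)*cos(41))
Cohesion contribution = 0.538072
Friction contribution = tan(26)/tan(41) = 0.561072
Fs = 0.538072 + 0.561072
Fs = 1.099


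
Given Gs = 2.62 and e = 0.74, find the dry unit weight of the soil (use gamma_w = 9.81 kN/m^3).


Using gamma_d = Gs * gamma_w / (1 + e)
gamma_d = 2.62 * 9.81 / (1 + 0.74)
gamma_d = 2.62 * 9.81 / 1.74
gamma_d = 14.771 kN/m^3


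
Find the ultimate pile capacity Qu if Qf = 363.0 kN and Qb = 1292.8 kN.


Using Qu = Qf + Qb
Qu = 363.0 + 1292.8
Qu = 1655.8 kN


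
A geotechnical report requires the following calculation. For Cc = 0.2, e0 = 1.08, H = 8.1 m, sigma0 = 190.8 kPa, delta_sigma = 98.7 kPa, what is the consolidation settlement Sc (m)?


Using Sc = Cc * H / (1 + e0) * log10((sigma0 + delta_sigma) / sigma0)
Stress ratio = (190.8 + 98.7) / 190.8 = 1.5173
log10(1.5173) = 0.18107
Cc * H / (1 + e0) = 0.2 * 8.1 / (1 + 1.08) = 0.778846
Sc = 0.778846 * 0.18107
Sc = 0.141 m


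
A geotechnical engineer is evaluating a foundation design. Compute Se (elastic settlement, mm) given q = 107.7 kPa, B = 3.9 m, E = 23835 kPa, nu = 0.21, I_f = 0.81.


Using Se = q * B * (1 - nu^2) * I_f / E
1 - nu^2 = 1 - 0.21^2 = 0.9559
Se = 107.7 * 3.9 * 0.9559 * 0.81 / 23835
Se = 0.013645 m
Convert to mm: Se = 0.013645 * 1000 = 13.645 mm


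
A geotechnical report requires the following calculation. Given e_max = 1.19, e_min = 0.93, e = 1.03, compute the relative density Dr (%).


Using Dr = (e_max - e) / (e_max - e_min) * 100
e_max - e = 1.19 - 1.03 = 0.16
e_max - e_min = 1.19 - 0.93 = 0.26
Dr = 0.16 / 0.26 * 100
Dr = 61.54 %


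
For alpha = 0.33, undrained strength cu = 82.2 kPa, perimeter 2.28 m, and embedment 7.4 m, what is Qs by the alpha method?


Using Qs = alpha * cu * perimeter * L
Qs = 0.33 * 82.2 * 2.28 * 7.4
Qs = 457.67 kN
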